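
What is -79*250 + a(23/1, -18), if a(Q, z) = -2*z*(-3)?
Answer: -19858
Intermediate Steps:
a(Q, z) = 6*z
-79*250 + a(23/1, -18) = -79*250 + 6*(-18) = -19750 - 108 = -19858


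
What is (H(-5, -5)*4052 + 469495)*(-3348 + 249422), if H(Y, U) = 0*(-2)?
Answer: 115530512630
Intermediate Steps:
H(Y, U) = 0
(H(-5, -5)*4052 + 469495)*(-3348 + 249422) = (0*4052 + 469495)*(-3348 + 249422) = (0 + 469495)*246074 = 469495*246074 = 115530512630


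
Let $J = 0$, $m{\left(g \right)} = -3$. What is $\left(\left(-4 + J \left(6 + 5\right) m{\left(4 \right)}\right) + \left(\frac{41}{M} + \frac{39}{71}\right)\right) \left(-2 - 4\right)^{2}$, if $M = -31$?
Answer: $- \frac{378216}{2201} \approx -171.84$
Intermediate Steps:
$\left(\left(-4 + J \left(6 + 5\right) m{\left(4 \right)}\right) + \left(\frac{41}{M} + \frac{39}{71}\right)\right) \left(-2 - 4\right)^{2} = \left(\left(-4 + 0 \left(6 + 5\right) \left(-3\right)\right) + \left(\frac{41}{-31} + \frac{39}{71}\right)\right) \left(-2 - 4\right)^{2} = \left(\left(-4 + 0 \cdot 11 \left(-3\right)\right) + \left(41 \left(- \frac{1}{31}\right) + 39 \cdot \frac{1}{71}\right)\right) \left(-6\right)^{2} = \left(\left(-4 + 0 \left(-3\right)\right) + \left(- \frac{41}{31} + \frac{39}{71}\right)\right) 36 = \left(\left(-4 + 0\right) - \frac{1702}{2201}\right) 36 = \left(-4 - \frac{1702}{2201}\right) 36 = \left(- \frac{10506}{2201}\right) 36 = - \frac{378216}{2201}$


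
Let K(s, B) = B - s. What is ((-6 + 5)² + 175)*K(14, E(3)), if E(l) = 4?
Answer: -1760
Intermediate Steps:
((-6 + 5)² + 175)*K(14, E(3)) = ((-6 + 5)² + 175)*(4 - 1*14) = ((-1)² + 175)*(4 - 14) = (1 + 175)*(-10) = 176*(-10) = -1760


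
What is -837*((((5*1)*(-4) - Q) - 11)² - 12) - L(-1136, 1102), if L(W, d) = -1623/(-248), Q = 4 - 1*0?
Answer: -251791311/248 ≈ -1.0153e+6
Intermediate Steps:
Q = 4 (Q = 4 + 0 = 4)
L(W, d) = 1623/248 (L(W, d) = -1623*(-1/248) = 1623/248)
-837*((((5*1)*(-4) - Q) - 11)² - 12) - L(-1136, 1102) = -837*((((5*1)*(-4) - 1*4) - 11)² - 12) - 1*1623/248 = -837*(((5*(-4) - 4) - 11)² - 12) - 1623/248 = -837*(((-20 - 4) - 11)² - 12) - 1623/248 = -837*((-24 - 11)² - 12) - 1623/248 = -837*((-35)² - 12) - 1623/248 = -837*(1225 - 12) - 1623/248 = -837*1213 - 1623/248 = -1015281 - 1623/248 = -251791311/248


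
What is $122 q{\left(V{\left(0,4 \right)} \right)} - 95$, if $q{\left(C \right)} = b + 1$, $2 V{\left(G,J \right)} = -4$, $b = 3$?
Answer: $393$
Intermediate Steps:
$V{\left(G,J \right)} = -2$ ($V{\left(G,J \right)} = \frac{1}{2} \left(-4\right) = -2$)
$q{\left(C \right)} = 4$ ($q{\left(C \right)} = 3 + 1 = 4$)
$122 q{\left(V{\left(0,4 \right)} \right)} - 95 = 122 \cdot 4 - 95 = 488 - 95 = 393$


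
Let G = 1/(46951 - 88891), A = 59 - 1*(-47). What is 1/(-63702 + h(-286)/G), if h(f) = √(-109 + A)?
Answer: I/(18*(-3539*I + 2330*√3)) ≈ -6.8241e-6 + 7.7818e-6*I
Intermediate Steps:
A = 106 (A = 59 + 47 = 106)
h(f) = I*√3 (h(f) = √(-109 + 106) = √(-3) = I*√3)
G = -1/41940 (G = 1/(-41940) = -1/41940 ≈ -2.3844e-5)
1/(-63702 + h(-286)/G) = 1/(-63702 + (I*√3)/(-1/41940)) = 1/(-63702 + (I*√3)*(-41940)) = 1/(-63702 - 41940*I*√3)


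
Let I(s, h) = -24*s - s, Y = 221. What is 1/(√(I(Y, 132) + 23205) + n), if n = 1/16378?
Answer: -16378/4742463469119 + 1072955536*√1105/4742463469119 ≈ 0.0075207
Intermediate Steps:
I(s, h) = -25*s
n = 1/16378 ≈ 6.1058e-5
1/(√(I(Y, 132) + 23205) + n) = 1/(√(-25*221 + 23205) + 1/16378) = 1/(√(-5525 + 23205) + 1/16378) = 1/(√17680 + 1/16378) = 1/(4*√1105 + 1/16378) = 1/(1/16378 + 4*√1105)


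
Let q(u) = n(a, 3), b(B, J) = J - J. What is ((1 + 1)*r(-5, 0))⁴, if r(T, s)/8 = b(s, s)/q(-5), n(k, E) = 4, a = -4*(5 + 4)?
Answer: 0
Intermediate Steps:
b(B, J) = 0
a = -36 (a = -4*9 = -36)
q(u) = 4
r(T, s) = 0 (r(T, s) = 8*(0/4) = 8*(0*(¼)) = 8*0 = 0)
((1 + 1)*r(-5, 0))⁴ = ((1 + 1)*0)⁴ = (2*0)⁴ = 0⁴ = 0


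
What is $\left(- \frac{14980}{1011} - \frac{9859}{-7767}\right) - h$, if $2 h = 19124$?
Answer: $- \frac{25063794935}{2617479} \approx -9575.5$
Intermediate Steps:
$h = 9562$ ($h = \frac{1}{2} \cdot 19124 = 9562$)
$\left(- \frac{14980}{1011} - \frac{9859}{-7767}\right) - h = \left(- \frac{14980}{1011} - \frac{9859}{-7767}\right) - 9562 = \left(\left(-14980\right) \frac{1}{1011} - - \frac{9859}{7767}\right) - 9562 = \left(- \frac{14980}{1011} + \frac{9859}{7767}\right) - 9562 = - \frac{35460737}{2617479} - 9562 = - \frac{25063794935}{2617479}$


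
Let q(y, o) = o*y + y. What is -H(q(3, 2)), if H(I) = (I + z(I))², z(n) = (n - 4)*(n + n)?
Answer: -9801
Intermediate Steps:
z(n) = 2*n*(-4 + n) (z(n) = (-4 + n)*(2*n) = 2*n*(-4 + n))
q(y, o) = y + o*y
H(I) = (I + 2*I*(-4 + I))²
-H(q(3, 2)) = -(3*(1 + 2))²*(-7 + 2*(3*(1 + 2)))² = -(3*3)²*(-7 + 2*(3*3))² = -9²*(-7 + 2*9)² = -81*(-7 + 18)² = -81*11² = -81*121 = -1*9801 = -9801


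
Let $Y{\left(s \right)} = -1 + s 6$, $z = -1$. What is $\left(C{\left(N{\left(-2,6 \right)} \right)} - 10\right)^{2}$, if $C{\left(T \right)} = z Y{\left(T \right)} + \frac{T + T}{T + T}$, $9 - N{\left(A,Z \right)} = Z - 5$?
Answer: $3136$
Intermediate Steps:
$N{\left(A,Z \right)} = 14 - Z$ ($N{\left(A,Z \right)} = 9 - \left(Z - 5\right) = 9 - \left(-5 + Z\right) = 14 - Z$)
$Y{\left(s \right)} = -1 + 6 s$
$C{\left(T \right)} = 2 - 6 T$ ($C{\left(T \right)} = - (-1 + 6 T) + \frac{T + T}{T + T} = \left(1 - 6 T\right) + \frac{2 T}{2 T} = \left(1 - 6 T\right) + 2 T \frac{1}{2 T} = \left(1 - 6 T\right) + 1 = 2 - 6 T$)
$\left(C{\left(N{\left(-2,6 \right)} \right)} - 10\right)^{2} = \left(\left(2 - 6 \left(14 - 6\right)\right) - 10\right)^{2} = \left(\left(2 - 48\right) - 10\right)^{2} = \left(-46 - 10\right)^{2} = \left(-56\right)^{2} = 3136$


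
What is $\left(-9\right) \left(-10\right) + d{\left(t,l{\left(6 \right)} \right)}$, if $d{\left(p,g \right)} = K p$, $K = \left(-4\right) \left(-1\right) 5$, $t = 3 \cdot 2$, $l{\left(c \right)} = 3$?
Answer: $210$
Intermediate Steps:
$t = 6$
$K = 20$ ($K = 4 \cdot 5 = 20$)
$d{\left(p,g \right)} = 20 p$
$\left(-9\right) \left(-10\right) + d{\left(t,l{\left(6 \right)} \right)} = \left(-9\right) \left(-10\right) + 20 \cdot 6 = 90 + 120 = 210$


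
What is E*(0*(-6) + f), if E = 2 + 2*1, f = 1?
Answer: 4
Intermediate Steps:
E = 4 (E = 2 + 2 = 4)
E*(0*(-6) + f) = 4*(0*(-6) + 1) = 4*(0 + 1) = 4*1 = 4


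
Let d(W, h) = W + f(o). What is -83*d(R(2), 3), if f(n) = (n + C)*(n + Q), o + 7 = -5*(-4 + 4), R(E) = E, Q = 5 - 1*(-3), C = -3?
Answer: 664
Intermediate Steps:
Q = 8 (Q = 5 + 3 = 8)
o = -7 (o = -7 - 5*(-4 + 4) = -7 - 5*0 = -7 + 0 = -7)
f(n) = (-3 + n)*(8 + n) (f(n) = (n - 3)*(n + 8) = (-3 + n)*(8 + n))
d(W, h) = -10 + W (d(W, h) = W + (-24 + (-7)² + 5*(-7)) = W + (-24 + 49 - 35) = W - 10 = -10 + W)
-83*d(R(2), 3) = -83*(-10 + 2) = -83*(-8) = 664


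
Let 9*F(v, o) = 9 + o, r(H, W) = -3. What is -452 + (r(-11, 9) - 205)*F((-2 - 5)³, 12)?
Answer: -2812/3 ≈ -937.33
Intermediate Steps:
F(v, o) = 1 + o/9 (F(v, o) = (9 + o)/9 = 1 + o/9)
-452 + (r(-11, 9) - 205)*F((-2 - 5)³, 12) = -452 + (-3 - 205)*(1 + (⅑)*12) = -452 - 208*(1 + 4/3) = -452 - 208*7/3 = -452 - 1456/3 = -2812/3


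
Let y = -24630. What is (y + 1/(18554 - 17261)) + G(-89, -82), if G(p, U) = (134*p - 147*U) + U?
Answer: -31787111/1293 ≈ -24584.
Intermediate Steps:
G(p, U) = -146*U + 134*p (G(p, U) = (-147*U + 134*p) + U = -146*U + 134*p)
(y + 1/(18554 - 17261)) + G(-89, -82) = (-24630 + 1/(18554 - 17261)) + (-146*(-82) + 134*(-89)) = (-24630 + 1/1293) + (11972 - 11926) = (-24630 + 1/1293) + 46 = -31846589/1293 + 46 = -31787111/1293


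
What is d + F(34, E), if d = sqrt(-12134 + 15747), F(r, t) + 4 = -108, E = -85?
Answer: -112 + sqrt(3613) ≈ -51.892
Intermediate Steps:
F(r, t) = -112 (F(r, t) = -4 - 108 = -112)
d = sqrt(3613) ≈ 60.108
d + F(34, E) = sqrt(3613) - 112 = -112 + sqrt(3613)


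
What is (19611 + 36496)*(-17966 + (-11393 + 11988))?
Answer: -974634697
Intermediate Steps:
(19611 + 36496)*(-17966 + (-11393 + 11988)) = 56107*(-17966 + 595) = 56107*(-17371) = -974634697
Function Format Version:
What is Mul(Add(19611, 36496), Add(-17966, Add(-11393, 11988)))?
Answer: -974634697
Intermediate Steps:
Mul(Add(19611, 36496), Add(-17966, Add(-11393, 11988))) = Mul(56107, Add(-17966, 595)) = Mul(56107, -17371) = -974634697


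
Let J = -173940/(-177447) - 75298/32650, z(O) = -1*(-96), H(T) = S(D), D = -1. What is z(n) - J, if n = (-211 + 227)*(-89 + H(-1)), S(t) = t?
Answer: 93978690001/965607425 ≈ 97.326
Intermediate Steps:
H(T) = -1
n = -1440 (n = (-211 + 227)*(-89 - 1) = 16*(-90) = -1440)
z(O) = 96
J = -1280377201/965607425 (J = -173940*(-1/177447) - 75298*1/32650 = 57980/59149 - 37649/16325 = -1280377201/965607425 ≈ -1.3260)
z(n) - J = 96 - 1*(-1280377201/965607425) = 96 + 1280377201/965607425 = 93978690001/965607425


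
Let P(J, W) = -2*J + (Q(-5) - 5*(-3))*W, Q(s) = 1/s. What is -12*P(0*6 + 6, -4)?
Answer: 4272/5 ≈ 854.40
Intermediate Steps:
Q(s) = 1/s
P(J, W) = -2*J + 74*W/5 (P(J, W) = -2*J + (1/(-5) - 5*(-3))*W = -2*J + (-⅕ + 15)*W = -2*J + 74*W/5)
-12*P(0*6 + 6, -4) = -12*(-2*(0*6 + 6) + (74/5)*(-4)) = -12*(-2*(0 + 6) - 296/5) = -12*(-2*6 - 296/5) = -12*(-12 - 296/5) = -12*(-356/5) = 4272/5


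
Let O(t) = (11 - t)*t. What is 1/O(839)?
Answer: -1/694692 ≈ -1.4395e-6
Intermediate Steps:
O(t) = t*(11 - t)
1/O(839) = 1/(839*(11 - 1*839)) = 1/(839*(11 - 839)) = 1/(839*(-828)) = 1/(-694692) = -1/694692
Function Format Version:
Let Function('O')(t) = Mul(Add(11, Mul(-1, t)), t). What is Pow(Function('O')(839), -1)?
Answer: Rational(-1, 694692) ≈ -1.4395e-6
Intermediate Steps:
Function('O')(t) = Mul(t, Add(11, Mul(-1, t)))
Pow(Function('O')(839), -1) = Pow(Mul(839, Add(11, Mul(-1, 839))), -1) = Pow(Mul(839, Add(11, -839)), -1) = Pow(Mul(839, -828), -1) = Pow(-694692, -1) = Rational(-1, 694692)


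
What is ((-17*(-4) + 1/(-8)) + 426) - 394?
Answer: 799/8 ≈ 99.875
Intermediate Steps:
((-17*(-4) + 1/(-8)) + 426) - 394 = ((68 - ⅛) + 426) - 394 = (543/8 + 426) - 394 = 3951/8 - 394 = 799/8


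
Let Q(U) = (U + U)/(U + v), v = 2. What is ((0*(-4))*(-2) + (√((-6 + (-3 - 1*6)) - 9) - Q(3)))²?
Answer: -564/25 - 24*I*√6/5 ≈ -22.56 - 11.758*I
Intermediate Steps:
Q(U) = 2*U/(2 + U) (Q(U) = (U + U)/(U + 2) = (2*U)/(2 + U) = 2*U/(2 + U))
((0*(-4))*(-2) + (√((-6 + (-3 - 1*6)) - 9) - Q(3)))² = ((0*(-4))*(-2) + (√((-6 + (-3 - 1*6)) - 9) - 2*3/(2 + 3)))² = (0*(-2) + (√((-6 + (-3 - 6)) - 9) - 2*3/5))² = (0 + (√((-6 - 9) - 9) - 2*3/5))² = (0 + (√(-15 - 9) - 1*6/5))² = (0 + (√(-24) - 6/5))² = (0 + (2*I*√6 - 6/5))² = (0 + (-6/5 + 2*I*√6))² = (-6/5 + 2*I*√6)²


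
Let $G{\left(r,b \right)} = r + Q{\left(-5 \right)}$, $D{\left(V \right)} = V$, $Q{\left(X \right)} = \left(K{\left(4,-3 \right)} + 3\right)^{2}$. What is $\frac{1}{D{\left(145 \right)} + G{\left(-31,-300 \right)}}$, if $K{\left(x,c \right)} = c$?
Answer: $\frac{1}{114} \approx 0.0087719$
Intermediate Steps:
$Q{\left(X \right)} = 0$ ($Q{\left(X \right)} = \left(-3 + 3\right)^{2} = 0^{2} = 0$)
$G{\left(r,b \right)} = r$ ($G{\left(r,b \right)} = r + 0 = r$)
$\frac{1}{D{\left(145 \right)} + G{\left(-31,-300 \right)}} = \frac{1}{145 - 31} = \frac{1}{114}$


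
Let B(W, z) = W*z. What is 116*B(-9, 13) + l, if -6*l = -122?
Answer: -40655/3 ≈ -13552.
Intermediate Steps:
l = 61/3 (l = -⅙*(-122) = 61/3 ≈ 20.333)
116*B(-9, 13) + l = 116*(-9*13) + 61/3 = 116*(-117) + 61/3 = -13572 + 61/3 = -40655/3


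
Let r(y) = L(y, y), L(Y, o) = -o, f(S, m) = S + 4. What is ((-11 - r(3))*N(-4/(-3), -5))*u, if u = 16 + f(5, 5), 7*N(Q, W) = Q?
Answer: -800/21 ≈ -38.095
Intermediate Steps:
f(S, m) = 4 + S
N(Q, W) = Q/7
r(y) = -y
u = 25 (u = 16 + (4 + 5) = 16 + 9 = 25)
((-11 - r(3))*N(-4/(-3), -5))*u = ((-11 - (-1)*3)*((-4/(-3))/7))*25 = ((-11 - 1*(-3))*((-4*(-⅓))/7))*25 = ((-11 + 3)*((⅐)*(4/3)))*25 = -8*4/21*25 = -32/21*25 = -800/21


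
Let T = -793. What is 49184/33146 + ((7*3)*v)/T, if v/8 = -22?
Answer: 80755264/13142389 ≈ 6.1446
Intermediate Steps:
v = -176 (v = 8*(-22) = -176)
49184/33146 + ((7*3)*v)/T = 49184/33146 + ((7*3)*(-176))/(-793) = 49184*(1/33146) + (21*(-176))*(-1/793) = 24592/16573 - 3696*(-1/793) = 24592/16573 + 3696/793 = 80755264/13142389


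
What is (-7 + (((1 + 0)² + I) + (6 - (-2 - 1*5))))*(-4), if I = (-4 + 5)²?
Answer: -32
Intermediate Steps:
I = 1 (I = 1² = 1)
(-7 + (((1 + 0)² + I) + (6 - (-2 - 1*5))))*(-4) = (-7 + (((1 + 0)² + 1) + (6 - (-2 - 1*5))))*(-4) = (-7 + ((1² + 1) + (6 - (-2 - 5))))*(-4) = (-7 + ((1 + 1) + (6 - 1*(-7))))*(-4) = (-7 + (2 + (6 + 7)))*(-4) = (-7 + (2 + 13))*(-4) = (-7 + 15)*(-4) = 8*(-4) = -32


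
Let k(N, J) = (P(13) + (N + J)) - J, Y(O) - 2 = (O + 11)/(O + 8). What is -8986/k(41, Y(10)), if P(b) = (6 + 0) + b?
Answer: -4493/30 ≈ -149.77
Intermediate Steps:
P(b) = 6 + b
Y(O) = 2 + (11 + O)/(8 + O) (Y(O) = 2 + (O + 11)/(O + 8) = 2 + (11 + O)/(8 + O))
k(N, J) = 19 + N (k(N, J) = ((6 + 13) + (N + J)) - J = (19 + (J + N)) - J = (19 + J + N) - J = 19 + N)
-8986/k(41, Y(10)) = -8986/(19 + 41) = -8986/60 = -8986*1/60 = -4493/30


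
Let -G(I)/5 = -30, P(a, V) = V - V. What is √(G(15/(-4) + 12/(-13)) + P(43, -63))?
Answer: 5*√6 ≈ 12.247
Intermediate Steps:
P(a, V) = 0
G(I) = 150 (G(I) = -5*(-30) = 150)
√(G(15/(-4) + 12/(-13)) + P(43, -63)) = √(150 + 0) = √150 = 5*√6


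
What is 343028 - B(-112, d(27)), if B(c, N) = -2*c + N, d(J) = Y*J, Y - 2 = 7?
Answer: 342561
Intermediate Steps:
Y = 9 (Y = 2 + 7 = 9)
d(J) = 9*J
B(c, N) = N - 2*c
343028 - B(-112, d(27)) = 343028 - (9*27 - 2*(-112)) = 343028 - (243 + 224) = 343028 - 1*467 = 343028 - 467 = 342561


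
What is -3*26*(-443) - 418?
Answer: 34136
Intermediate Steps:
-3*26*(-443) - 418 = -78*(-443) - 418 = 34554 - 418 = 34136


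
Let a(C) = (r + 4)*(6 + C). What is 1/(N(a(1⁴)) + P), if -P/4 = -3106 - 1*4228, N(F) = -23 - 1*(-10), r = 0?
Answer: 1/29323 ≈ 3.4103e-5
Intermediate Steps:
a(C) = 24 + 4*C (a(C) = (0 + 4)*(6 + C) = 4*(6 + C) = 24 + 4*C)
N(F) = -13 (N(F) = -23 + 10 = -13)
P = 29336 (P = -4*(-3106 - 1*4228) = -4*(-3106 - 4228) = -4*(-7334) = 29336)
1/(N(a(1⁴)) + P) = 1/(-13 + 29336) = 1/29323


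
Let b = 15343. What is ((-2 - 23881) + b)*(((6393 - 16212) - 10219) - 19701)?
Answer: 339371060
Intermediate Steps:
((-2 - 23881) + b)*(((6393 - 16212) - 10219) - 19701) = ((-2 - 23881) + 15343)*(((6393 - 16212) - 10219) - 19701) = (-23883 + 15343)*((-9819 - 10219) - 19701) = -8540*(-20038 - 19701) = -8540*(-39739) = 339371060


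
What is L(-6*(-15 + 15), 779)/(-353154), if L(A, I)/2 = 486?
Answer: -162/58859 ≈ -0.0027523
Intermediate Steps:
L(A, I) = 972 (L(A, I) = 2*486 = 972)
L(-6*(-15 + 15), 779)/(-353154) = 972/(-353154) = 972*(-1/353154) = -162/58859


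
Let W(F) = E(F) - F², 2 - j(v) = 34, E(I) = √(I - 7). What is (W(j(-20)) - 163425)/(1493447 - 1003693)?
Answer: -164449/489754 + I*√39/489754 ≈ -0.33578 + 1.2751e-5*I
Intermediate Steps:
E(I) = √(-7 + I)
j(v) = -32 (j(v) = 2 - 1*34 = 2 - 34 = -32)
W(F) = √(-7 + F) - F²
(W(j(-20)) - 163425)/(1493447 - 1003693) = ((√(-7 - 32) - 1*(-32)²) - 163425)/(1493447 - 1003693) = ((√(-39) - 1*1024) - 163425)/489754 = ((I*√39 - 1024) - 163425)*(1/489754) = ((-1024 + I*√39) - 163425)*(1/489754) = (-164449 + I*√39)*(1/489754) = -164449/489754 + I*√39/489754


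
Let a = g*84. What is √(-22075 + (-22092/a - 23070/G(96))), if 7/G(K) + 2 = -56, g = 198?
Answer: √36088065706/462 ≈ 411.19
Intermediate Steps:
G(K) = -7/58 (G(K) = 7/(-2 - 56) = 7/(-58) = 7*(-1/58) = -7/58)
a = 16632 (a = 198*84 = 16632)
√(-22075 + (-22092/a - 23070/G(96))) = √(-22075 + (-22092/16632 - 23070/(-7/58))) = √(-22075 + (-22092*1/16632 - 23070*(-58/7))) = √(-22075 + (-263/198 + 1338060/7)) = √(-22075 + 264934039/1386) = √(234338089/1386) = √36088065706/462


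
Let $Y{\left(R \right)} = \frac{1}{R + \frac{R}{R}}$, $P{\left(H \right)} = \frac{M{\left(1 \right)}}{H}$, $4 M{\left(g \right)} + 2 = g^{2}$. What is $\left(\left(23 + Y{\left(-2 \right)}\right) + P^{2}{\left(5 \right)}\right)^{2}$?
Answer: $\frac{77457601}{160000} \approx 484.11$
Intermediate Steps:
$M{\left(g \right)} = - \frac{1}{2} + \frac{g^{2}}{4}$
$P{\left(H \right)} = - \frac{1}{4 H}$ ($P{\left(H \right)} = \frac{- \frac{1}{2} + \frac{1^{2}}{4}}{H} = \frac{- \frac{1}{2} + \frac{1}{4} \cdot 1}{H} = \frac{- \frac{1}{2} + \frac{1}{4}}{H} = - \frac{1}{4 H}$)
$Y{\left(R \right)} = \frac{1}{1 + R}$ ($Y{\left(R \right)} = \frac{1}{R + 1} = \frac{1}{1 + R}$)
$\left(\left(23 + Y{\left(-2 \right)}\right) + P^{2}{\left(5 \right)}\right)^{2} = \left(\left(23 + \frac{1}{1 - 2}\right) + \left(- \frac{1}{4 \cdot 5}\right)^{2}\right)^{2} = \left(\left(23 + \frac{1}{-1}\right) + \left(\left(- \frac{1}{4}\right) \frac{1}{5}\right)^{2}\right)^{2} = \left(\left(23 - 1\right) + \left(- \frac{1}{20}\right)^{2}\right)^{2} = \left(22 + \frac{1}{400}\right)^{2} = \left(\frac{8801}{400}\right)^{2} = \frac{77457601}{160000}$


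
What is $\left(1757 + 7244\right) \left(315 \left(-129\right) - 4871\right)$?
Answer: $-409599506$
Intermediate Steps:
$\left(1757 + 7244\right) \left(315 \left(-129\right) - 4871\right) = 9001 \left(-40635 - 4871\right) = 9001 \left(-45506\right) = -409599506$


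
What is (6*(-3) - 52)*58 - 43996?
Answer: -48056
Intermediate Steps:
(6*(-3) - 52)*58 - 43996 = (-18 - 52)*58 - 43996 = -70*58 - 43996 = -4060 - 43996 = -48056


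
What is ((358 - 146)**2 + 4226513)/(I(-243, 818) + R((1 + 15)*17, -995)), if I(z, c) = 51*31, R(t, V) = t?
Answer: 4271457/1853 ≈ 2305.2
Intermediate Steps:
I(z, c) = 1581
((358 - 146)**2 + 4226513)/(I(-243, 818) + R((1 + 15)*17, -995)) = ((358 - 146)**2 + 4226513)/(1581 + (1 + 15)*17) = (212**2 + 4226513)/(1581 + 16*17) = (44944 + 4226513)/(1581 + 272) = 4271457/1853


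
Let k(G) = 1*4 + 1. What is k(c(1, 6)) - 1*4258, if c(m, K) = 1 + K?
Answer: -4253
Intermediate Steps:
k(G) = 5 (k(G) = 4 + 1 = 5)
k(c(1, 6)) - 1*4258 = 5 - 1*4258 = 5 - 4258 = -4253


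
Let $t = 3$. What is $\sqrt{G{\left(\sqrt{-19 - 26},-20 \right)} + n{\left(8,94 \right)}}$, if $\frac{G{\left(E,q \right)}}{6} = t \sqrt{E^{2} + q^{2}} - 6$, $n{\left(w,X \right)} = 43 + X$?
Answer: $\sqrt{101 + 18 \sqrt{355}} \approx 20.98$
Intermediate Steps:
$G{\left(E,q \right)} = -36 + 18 \sqrt{E^{2} + q^{2}}$ ($G{\left(E,q \right)} = 6 \left(3 \sqrt{E^{2} + q^{2}} - 6\right) = 6 \left(-6 + 3 \sqrt{E^{2} + q^{2}}\right) = -36 + 18 \sqrt{E^{2} + q^{2}}$)
$\sqrt{G{\left(\sqrt{-19 - 26},-20 \right)} + n{\left(8,94 \right)}} = \sqrt{\left(-36 + 18 \sqrt{\left(\sqrt{-19 - 26}\right)^{2} + \left(-20\right)^{2}}\right) + \left(43 + 94\right)} = \sqrt{\left(-36 + 18 \sqrt{\left(\sqrt{-45}\right)^{2} + 400}\right) + 137} = \sqrt{\left(-36 + 18 \sqrt{\left(3 i \sqrt{5}\right)^{2} + 400}\right) + 137} = \sqrt{\left(-36 + 18 \sqrt{-45 + 400}\right) + 137} = \sqrt{\left(-36 + 18 \sqrt{355}\right) + 137} = \sqrt{101 + 18 \sqrt{355}}$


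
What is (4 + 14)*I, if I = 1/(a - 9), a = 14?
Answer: 18/5 ≈ 3.6000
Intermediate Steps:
I = ⅕ (I = 1/(14 - 9) = 1/5 = ⅕ ≈ 0.20000)
(4 + 14)*I = (4 + 14)*(⅕) = 18*(⅕) = 18/5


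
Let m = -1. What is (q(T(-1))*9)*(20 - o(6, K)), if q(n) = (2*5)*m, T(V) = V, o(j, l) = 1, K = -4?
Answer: -1710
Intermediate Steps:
q(n) = -10 (q(n) = (2*5)*(-1) = 10*(-1) = -10)
(q(T(-1))*9)*(20 - o(6, K)) = (-10*9)*(20 - 1*1) = -90*(20 - 1) = -90*19 = -1710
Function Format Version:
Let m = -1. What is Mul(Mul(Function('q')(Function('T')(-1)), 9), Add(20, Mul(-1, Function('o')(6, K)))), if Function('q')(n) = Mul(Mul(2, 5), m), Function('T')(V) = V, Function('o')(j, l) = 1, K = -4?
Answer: -1710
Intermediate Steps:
Function('q')(n) = -10 (Function('q')(n) = Mul(Mul(2, 5), -1) = Mul(10, -1) = -10)
Mul(Mul(Function('q')(Function('T')(-1)), 9), Add(20, Mul(-1, Function('o')(6, K)))) = Mul(Mul(-10, 9), Add(20, Mul(-1, 1))) = Mul(-90, Add(20, -1)) = Mul(-90, 19) = -1710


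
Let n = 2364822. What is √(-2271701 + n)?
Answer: √93121 ≈ 305.16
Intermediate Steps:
√(-2271701 + n) = √(-2271701 + 2364822) = √93121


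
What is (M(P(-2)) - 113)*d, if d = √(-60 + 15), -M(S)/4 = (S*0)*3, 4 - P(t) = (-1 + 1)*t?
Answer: -339*I*√5 ≈ -758.03*I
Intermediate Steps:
P(t) = 4 (P(t) = 4 - (-1 + 1)*t = 4 - 0*t = 4 - 1*0 = 4 + 0 = 4)
M(S) = 0 (M(S) = -4*S*0*3 = -0*3 = -4*0 = 0)
d = 3*I*√5 (d = √(-45) = 3*I*√5 ≈ 6.7082*I)
(M(P(-2)) - 113)*d = (0 - 113)*(3*I*√5) = -339*I*√5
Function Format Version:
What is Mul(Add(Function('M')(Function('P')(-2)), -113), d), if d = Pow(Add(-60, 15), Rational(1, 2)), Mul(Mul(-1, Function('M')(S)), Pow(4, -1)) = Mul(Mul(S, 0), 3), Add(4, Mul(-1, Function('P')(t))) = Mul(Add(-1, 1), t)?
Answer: Mul(-339, I, Pow(5, Rational(1, 2))) ≈ Mul(-758.03, I)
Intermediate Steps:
Function('P')(t) = 4 (Function('P')(t) = Add(4, Mul(-1, Mul(Add(-1, 1), t))) = Add(4, Mul(-1, Mul(0, t))) = Add(4, Mul(-1, 0)) = Add(4, 0) = 4)
Function('M')(S) = 0 (Function('M')(S) = Mul(-4, Mul(Mul(S, 0), 3)) = Mul(-4, Mul(0, 3)) = Mul(-4, 0) = 0)
d = Mul(3, I, Pow(5, Rational(1, 2))) (d = Pow(-45, Rational(1, 2)) = Mul(3, I, Pow(5, Rational(1, 2))) ≈ Mul(6.7082, I))
Mul(Add(Function('M')(Function('P')(-2)), -113), d) = Mul(Add(0, -113), Mul(3, I, Pow(5, Rational(1, 2)))) = Mul(-113, Mul(3, I, Pow(5, Rational(1, 2)))) = Mul(-339, I, Pow(5, Rational(1, 2)))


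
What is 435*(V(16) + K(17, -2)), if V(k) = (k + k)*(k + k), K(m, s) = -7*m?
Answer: 393675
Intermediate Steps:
V(k) = 4*k² (V(k) = (2*k)*(2*k) = 4*k²)
435*(V(16) + K(17, -2)) = 435*(4*16² - 7*17) = 435*(4*256 - 119) = 435*(1024 - 119) = 435*905 = 393675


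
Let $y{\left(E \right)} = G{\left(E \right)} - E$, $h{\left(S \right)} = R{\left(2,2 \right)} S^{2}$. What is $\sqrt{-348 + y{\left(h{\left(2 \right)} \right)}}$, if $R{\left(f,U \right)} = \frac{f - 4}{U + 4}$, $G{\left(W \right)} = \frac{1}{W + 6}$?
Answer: $\frac{i \sqrt{611142}}{42} \approx 18.613 i$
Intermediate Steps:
$G{\left(W \right)} = \frac{1}{6 + W}$
$R{\left(f,U \right)} = \frac{-4 + f}{4 + U}$
$h{\left(S \right)} = - \frac{S^{2}}{3}$ ($h{\left(S \right)} = \frac{-4 + 2}{4 + 2} S^{2} = \frac{1}{6} \left(-2\right) S^{2} = - \frac{S^{2}}{3}$)
$y{\left(E \right)} = \frac{1}{6 + E} - E$
$\sqrt{-348 + y{\left(h{\left(2 \right)} \right)}} = \sqrt{-348 + \frac{1 - - \frac{2^{2}}{3} \left(6 - \frac{2^{2}}{3}\right)}{6 - \frac{2^{2}}{3}}} = \sqrt{-348 + \frac{1 - \left(- \frac{1}{3}\right) 4 \left(6 - \frac{4}{3}\right)}{6 - \frac{4}{3}}} = \sqrt{-348 + \frac{1 - - \frac{4 \left(6 - \frac{4}{3}\right)}{3}}{6 - \frac{4}{3}}} = \sqrt{-348 + \frac{1 - \left(- \frac{4}{3}\right) \frac{14}{3}}{\frac{14}{3}}} = \sqrt{-348 + \frac{3 \left(1 + \frac{56}{9}\right)}{14}} = \sqrt{-348 + \frac{3}{14} \cdot \frac{65}{9}} = \sqrt{-348 + \frac{65}{42}} = \sqrt{- \frac{14551}{42}} = \frac{i \sqrt{611142}}{42}$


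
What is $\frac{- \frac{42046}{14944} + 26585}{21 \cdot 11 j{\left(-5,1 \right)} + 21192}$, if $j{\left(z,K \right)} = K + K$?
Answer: $\frac{198622097}{161798688} \approx 1.2276$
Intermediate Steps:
$j{\left(z,K \right)} = 2 K$
$\frac{- \frac{42046}{14944} + 26585}{21 \cdot 11 j{\left(-5,1 \right)} + 21192} = \frac{- \frac{42046}{14944} + 26585}{21 \cdot 11 \cdot 2 \cdot 1 + 21192} = \frac{\left(-42046\right) \frac{1}{14944} + 26585}{231 \cdot 2 + 21192} = \frac{- \frac{21023}{7472} + 26585}{462 + 21192} = \frac{198622097}{7472 \cdot 21654} = \frac{198622097}{7472} \cdot \frac{1}{21654} = \frac{198622097}{161798688}$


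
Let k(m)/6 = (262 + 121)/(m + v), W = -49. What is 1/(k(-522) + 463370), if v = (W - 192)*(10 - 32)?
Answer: 2390/1107455449 ≈ 2.1581e-6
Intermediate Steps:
v = 5302 (v = (-49 - 192)*(10 - 32) = -241*(-22) = 5302)
k(m) = 2298/(5302 + m) (k(m) = 6*((262 + 121)/(m + 5302)) = 6*(383/(5302 + m)) = 2298/(5302 + m))
1/(k(-522) + 463370) = 1/(2298/(5302 - 522) + 463370) = 1/(2298/4780 + 463370) = 1/(2298*(1/4780) + 463370) = 1/(1149/2390 + 463370) = 1/(1107455449/2390) = 2390/1107455449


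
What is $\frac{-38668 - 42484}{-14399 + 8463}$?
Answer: $\frac{5072}{371} \approx 13.671$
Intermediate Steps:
$\frac{-38668 - 42484}{-14399 + 8463} = - \frac{81152}{-5936} = \left(-81152\right) \left(- \frac{1}{5936}\right) = \frac{5072}{371}$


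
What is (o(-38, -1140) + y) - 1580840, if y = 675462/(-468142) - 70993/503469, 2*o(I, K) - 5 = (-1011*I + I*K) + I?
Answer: -362967703402595209/235694984598 ≈ -1.5400e+6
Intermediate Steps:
o(I, K) = 5/2 - 505*I + I*K/2 (o(I, K) = 5/2 + ((-1011*I + I*K) + I)/2 = 5/2 + (-1010*I + I*K)/2 = 5/2 + (-505*I + I*K/2) = 5/2 - 505*I + I*K/2)
y = -186654491342/117847492299 (y = 675462*(-1/468142) - 70993*1/503469 = -337731/234071 - 70993/503469 = -186654491342/117847492299 ≈ -1.5839)
(o(-38, -1140) + y) - 1580840 = ((5/2 - 505*(-38) + (1/2)*(-38)*(-1140)) - 186654491342/117847492299) - 1580840 = ((5/2 + 19190 + 21660) - 186654491342/117847492299) - 1580840 = (81705/2 - 186654491342/117847492299) - 1580840 = 9628356049307111/235694984598 - 1580840 = -362967703402595209/235694984598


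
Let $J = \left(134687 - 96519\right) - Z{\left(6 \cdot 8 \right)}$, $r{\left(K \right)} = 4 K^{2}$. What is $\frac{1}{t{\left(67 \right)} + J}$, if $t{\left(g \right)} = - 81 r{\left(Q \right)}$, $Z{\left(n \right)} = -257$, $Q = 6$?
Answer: $\frac{1}{26761} \approx 3.7368 \cdot 10^{-5}$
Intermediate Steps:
$J = 38425$ ($J = \left(134687 - 96519\right) - -257 = 38168 + 257 = 38425$)
$t{\left(g \right)} = -11664$ ($t{\left(g \right)} = - 81 \cdot 4 \cdot 6^{2} = - 81 \cdot 4 \cdot 36 = \left(-81\right) 144 = -11664$)
$\frac{1}{t{\left(67 \right)} + J} = \frac{1}{-11664 + 38425} = \frac{1}{26761}$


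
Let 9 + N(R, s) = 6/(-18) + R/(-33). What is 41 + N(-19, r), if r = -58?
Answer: 1064/33 ≈ 32.242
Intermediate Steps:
N(R, s) = -28/3 - R/33 (N(R, s) = -9 + (6/(-18) + R/(-33)) = -9 + (6*(-1/18) + R*(-1/33)) = -9 + (-⅓ - R/33) = -28/3 - R/33)
41 + N(-19, r) = 41 + (-28/3 - 1/33*(-19)) = 41 + (-28/3 + 19/33) = 41 - 289/33 = 1064/33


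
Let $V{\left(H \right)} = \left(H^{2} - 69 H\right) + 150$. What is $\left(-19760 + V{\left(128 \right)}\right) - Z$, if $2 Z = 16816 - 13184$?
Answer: $-13874$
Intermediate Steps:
$V{\left(H \right)} = 150 + H^{2} - 69 H$
$Z = 1816$ ($Z = \frac{16816 - 13184}{2} = \frac{1}{2} \cdot 3632 = 1816$)
$\left(-19760 + V{\left(128 \right)}\right) - Z = \left(-19760 + \left(150 + 128^{2} - 8832\right)\right) - 1816 = \left(-19760 + \left(150 + 16384 - 8832\right)\right) - 1816 = \left(-19760 + 7702\right) - 1816 = -12058 - 1816 = -13874$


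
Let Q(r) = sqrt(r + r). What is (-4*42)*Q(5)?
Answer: -168*sqrt(10) ≈ -531.26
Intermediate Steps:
Q(r) = sqrt(2)*sqrt(r) (Q(r) = sqrt(2*r) = sqrt(2)*sqrt(r))
(-4*42)*Q(5) = (-4*42)*(sqrt(2)*sqrt(5)) = -168*sqrt(10)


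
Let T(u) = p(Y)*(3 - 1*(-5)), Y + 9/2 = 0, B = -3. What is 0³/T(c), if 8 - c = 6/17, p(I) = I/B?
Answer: 0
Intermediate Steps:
Y = -9/2 (Y = -9/2 + 0 = -9/2 ≈ -4.5000)
p(I) = -I/3 (p(I) = I/(-3) = I*(-⅓) = -I/3)
c = 130/17 (c = 8 - 6/17 = 130/17 ≈ 7.6471)
T(u) = 12 (T(u) = (-⅓*(-9/2))*(3 - 1*(-5)) = 3*(3 + 5)/2 = (3/2)*8 = 12)
0³/T(c) = 0³/12 = 0*(1/12) = 0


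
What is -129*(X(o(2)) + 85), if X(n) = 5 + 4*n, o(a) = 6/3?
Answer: -12642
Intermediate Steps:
o(a) = 2 (o(a) = 6*(1/3) = 2)
-129*(X(o(2)) + 85) = -129*((5 + 4*2) + 85) = -129*((5 + 8) + 85) = -129*(13 + 85) = -129*98 = -12642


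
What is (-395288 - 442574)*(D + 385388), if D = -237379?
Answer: -124011116758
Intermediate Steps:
(-395288 - 442574)*(D + 385388) = (-395288 - 442574)*(-237379 + 385388) = -837862*148009 = -124011116758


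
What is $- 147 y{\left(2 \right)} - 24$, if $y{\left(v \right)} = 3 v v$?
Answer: $-1788$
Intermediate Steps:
$y{\left(v \right)} = 3 v^{2}$
$- 147 y{\left(2 \right)} - 24 = - 147 \cdot 3 \cdot 2^{2} - 24 = - 147 \cdot 3 \cdot 4 - 24 = \left(-147\right) 12 - 24 = -1764 - 24 = -1788$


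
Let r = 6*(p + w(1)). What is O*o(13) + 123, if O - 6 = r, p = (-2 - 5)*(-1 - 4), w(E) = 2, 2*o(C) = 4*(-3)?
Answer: -1245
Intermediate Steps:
o(C) = -6 (o(C) = (4*(-3))/2 = (1/2)*(-12) = -6)
p = 35 (p = -7*(-5) = 35)
r = 222 (r = 6*(35 + 2) = 6*37 = 222)
O = 228 (O = 6 + 222 = 228)
O*o(13) + 123 = 228*(-6) + 123 = -1368 + 123 = -1245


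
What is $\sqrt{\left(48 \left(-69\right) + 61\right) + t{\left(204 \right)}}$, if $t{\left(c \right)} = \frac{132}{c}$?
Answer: $\frac{2 i \sqrt{234838}}{17} \approx 57.012 i$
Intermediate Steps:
$\sqrt{\left(48 \left(-69\right) + 61\right) + t{\left(204 \right)}} = \sqrt{\left(48 \left(-69\right) + 61\right) + \frac{132}{204}} = \sqrt{\left(-3312 + 61\right) + 132 \cdot \frac{1}{204}} = \sqrt{-3251 + \frac{11}{17}} = \sqrt{- \frac{55256}{17}} = \frac{2 i \sqrt{234838}}{17}$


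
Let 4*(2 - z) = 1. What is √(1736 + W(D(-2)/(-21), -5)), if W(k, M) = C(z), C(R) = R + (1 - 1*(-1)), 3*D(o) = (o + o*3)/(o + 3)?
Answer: √6959/2 ≈ 41.710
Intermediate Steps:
D(o) = 4*o/(3*(3 + o)) (D(o) = ((o + o*3)/(o + 3))/3 = ((o + 3*o)/(3 + o))/3 = ((4*o)/(3 + o))/3 = (4*o/(3 + o))/3 = 4*o/(3*(3 + o)))
z = 7/4 (z = 2 - ¼*1 = 2 - ¼ = 7/4 ≈ 1.7500)
C(R) = 2 + R (C(R) = R + (1 + 1) = R + 2 = 2 + R)
W(k, M) = 15/4 (W(k, M) = 2 + 7/4 = 15/4)
√(1736 + W(D(-2)/(-21), -5)) = √(1736 + 15/4) = √(6959/4) = √6959/2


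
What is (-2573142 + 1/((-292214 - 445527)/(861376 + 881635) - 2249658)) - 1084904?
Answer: -14343854538900312045/3921179377979 ≈ -3.6580e+6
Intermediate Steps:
(-2573142 + 1/((-292214 - 445527)/(861376 + 881635) - 2249658)) - 1084904 = (-2573142 + 1/(-737741/1743011 - 2249658)) - 1084904 = (-2573142 + 1/(-3921179377979/1743011)) - 1084904 = (-2573142 - 1743011/3921179377979) - 1084904 = -10089751347013383029/3921179377979 - 1084904 = -14343854538900312045/3921179377979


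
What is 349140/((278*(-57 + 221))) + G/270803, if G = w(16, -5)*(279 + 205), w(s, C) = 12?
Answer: 23703239439/3086612594 ≈ 7.6794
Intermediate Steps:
G = 5808 (G = 12*(279 + 205) = 12*484 = 5808)
349140/((278*(-57 + 221))) + G/270803 = 349140/((278*(-57 + 221))) + 5808/270803 = 349140/((278*164)) + 5808*(1/270803) = 349140/45592 + 5808/270803 = 349140*(1/45592) + 5808/270803 = 87285/11398 + 5808/270803 = 23703239439/3086612594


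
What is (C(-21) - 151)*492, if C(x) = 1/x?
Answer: -520208/7 ≈ -74315.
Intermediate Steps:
(C(-21) - 151)*492 = (1/(-21) - 151)*492 = (-1/21 - 151)*492 = -3172/21*492 = -520208/7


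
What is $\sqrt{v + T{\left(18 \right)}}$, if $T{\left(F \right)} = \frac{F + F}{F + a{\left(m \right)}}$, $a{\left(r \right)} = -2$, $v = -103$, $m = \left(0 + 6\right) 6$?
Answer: $\frac{i \sqrt{403}}{2} \approx 10.037 i$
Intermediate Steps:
$m = 36$ ($m = 6 \cdot 6 = 36$)
$T{\left(F \right)} = \frac{2 F}{-2 + F}$ ($T{\left(F \right)} = \frac{F + F}{F - 2} = \frac{2 F}{-2 + F}$)
$\sqrt{v + T{\left(18 \right)}} = \sqrt{-103 + 2 \cdot 18 \frac{1}{-2 + 18}} = \sqrt{-103 + 2 \cdot 18 \cdot \frac{1}{16}} = \sqrt{-103 + \frac{9}{4}} = \sqrt{- \frac{403}{4}} = \frac{i \sqrt{403}}{2}$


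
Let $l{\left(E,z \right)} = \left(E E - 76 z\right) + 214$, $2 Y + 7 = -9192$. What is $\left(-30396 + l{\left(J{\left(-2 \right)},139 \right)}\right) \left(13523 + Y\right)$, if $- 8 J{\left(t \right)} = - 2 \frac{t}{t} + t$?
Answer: $- \frac{2908757601}{8} \approx -3.6359 \cdot 10^{8}$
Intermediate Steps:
$Y = - \frac{9199}{2}$ ($Y = - \frac{7}{2} + \frac{1}{2} \left(-9192\right) = - \frac{7}{2} - 4596 = - \frac{9199}{2} \approx -4599.5$)
$J{\left(t \right)} = \frac{1}{4} - \frac{t}{8}$ ($J{\left(t \right)} = - \frac{- 2 \frac{t}{t} + t}{8} = - \frac{\left(-2\right) 1 + t}{8} = - \frac{-2 + t}{8} = \frac{1}{4} - \frac{t}{8}$)
$l{\left(E,z \right)} = 214 + E^{2} - 76 z$ ($l{\left(E,z \right)} = \left(E^{2} - 76 z\right) + 214 = 214 + E^{2} - 76 z$)
$\left(-30396 + l{\left(J{\left(-2 \right)},139 \right)}\right) \left(13523 + Y\right) = \left(-30396 + \left(214 + \left(\frac{1}{4} - - \frac{1}{4}\right)^{2} - 10564\right)\right) \left(13523 - \frac{9199}{2}\right) = \left(-30396 + \left(214 + \left(\frac{1}{4} + \frac{1}{4}\right)^{2} - 10564\right)\right) \frac{17847}{2} = \left(-30396 + \left(214 + \left(\frac{1}{2}\right)^{2} - 10564\right)\right) \frac{17847}{2} = \left(-30396 + \left(214 + \frac{1}{4} - 10564\right)\right) \frac{17847}{2} = \left(-30396 - \frac{41399}{4}\right) \frac{17847}{2} = \left(- \frac{162983}{4}\right) \frac{17847}{2} = - \frac{2908757601}{8}$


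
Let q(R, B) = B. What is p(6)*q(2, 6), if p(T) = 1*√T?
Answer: 6*√6 ≈ 14.697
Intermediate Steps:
p(T) = √T
p(6)*q(2, 6) = √6*6 = 6*√6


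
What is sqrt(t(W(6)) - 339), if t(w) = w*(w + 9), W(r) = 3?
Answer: I*sqrt(303) ≈ 17.407*I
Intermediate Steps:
t(w) = w*(9 + w)
sqrt(t(W(6)) - 339) = sqrt(3*(9 + 3) - 339) = sqrt(3*12 - 339) = sqrt(36 - 339) = sqrt(-303) = I*sqrt(303)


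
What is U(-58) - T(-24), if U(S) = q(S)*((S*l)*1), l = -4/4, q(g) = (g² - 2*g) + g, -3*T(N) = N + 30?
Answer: 198478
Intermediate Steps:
T(N) = -10 - N/3 (T(N) = -(N + 30)/3 = -(30 + N)/3 = -10 - N/3)
q(g) = g² - g
l = -1 (l = -4*¼ = -1)
U(S) = -S²*(-1 + S) (U(S) = (S*(-1 + S))*((S*(-1))*1) = (S*(-1 + S))*(-S*1) = (S*(-1 + S))*(-S) = -S²*(-1 + S))
U(-58) - T(-24) = (-58)²*(1 - 1*(-58)) - (-10 - ⅓*(-24)) = 3364*(1 + 58) - (-10 + 8) = 3364*59 - 1*(-2) = 198476 + 2 = 198478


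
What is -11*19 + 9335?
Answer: 9126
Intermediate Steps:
-11*19 + 9335 = -209 + 9335 = 9126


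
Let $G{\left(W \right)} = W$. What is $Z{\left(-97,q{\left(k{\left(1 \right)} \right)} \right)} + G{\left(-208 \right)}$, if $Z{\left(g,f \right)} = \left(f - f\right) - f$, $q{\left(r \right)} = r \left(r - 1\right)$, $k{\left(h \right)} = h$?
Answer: $-208$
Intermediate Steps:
$q{\left(r \right)} = r \left(-1 + r\right)$ ($q{\left(r \right)} = r \left(r - 1\right) = r \left(-1 + r\right)$)
$Z{\left(g,f \right)} = - f$ ($Z{\left(g,f \right)} = 0 - f = - f$)
$Z{\left(-97,q{\left(k{\left(1 \right)} \right)} \right)} + G{\left(-208 \right)} = - 1 \left(-1 + 1\right) - 208 = - 1 \cdot 0 - 208 = \left(-1\right) 0 - 208 = 0 - 208 = -208$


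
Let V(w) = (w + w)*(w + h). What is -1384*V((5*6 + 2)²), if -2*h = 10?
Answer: -2888286208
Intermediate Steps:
h = -5 (h = -½*10 = -5)
V(w) = 2*w*(-5 + w) (V(w) = (w + w)*(w - 5) = (2*w)*(-5 + w) = 2*w*(-5 + w))
-1384*V((5*6 + 2)²) = -2768*(5*6 + 2)²*(-5 + (5*6 + 2)²) = -2768*(30 + 2)²*(-5 + (30 + 2)²) = -2768*32²*(-5 + 32²) = -2768*1024*(-5 + 1024) = -2768*1024*1019 = -1384*2086912 = -2888286208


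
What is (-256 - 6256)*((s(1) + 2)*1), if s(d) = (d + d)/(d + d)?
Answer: -19536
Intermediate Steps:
s(d) = 1 (s(d) = (2*d)/((2*d)) = (2*d)*(1/(2*d)) = 1)
(-256 - 6256)*((s(1) + 2)*1) = (-256 - 6256)*((1 + 2)*1) = -19536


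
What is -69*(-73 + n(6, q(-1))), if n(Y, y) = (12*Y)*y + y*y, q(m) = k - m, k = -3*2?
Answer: 28152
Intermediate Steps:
k = -6
q(m) = -6 - m
n(Y, y) = y**2 + 12*Y*y (n(Y, y) = 12*Y*y + y**2 = y**2 + 12*Y*y)
-69*(-73 + n(6, q(-1))) = -69*(-73 + (-6 - 1*(-1))*((-6 - 1*(-1)) + 12*6)) = -69*(-73 + (-6 + 1)*((-6 + 1) + 72)) = -69*(-73 - 5*(-5 + 72)) = -69*(-73 - 5*67) = -69*(-73 - 335) = -69*(-408) = 28152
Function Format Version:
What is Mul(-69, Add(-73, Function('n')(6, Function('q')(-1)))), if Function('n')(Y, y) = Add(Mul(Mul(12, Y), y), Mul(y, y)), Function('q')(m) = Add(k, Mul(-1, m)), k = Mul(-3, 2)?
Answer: 28152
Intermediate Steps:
k = -6
Function('q')(m) = Add(-6, Mul(-1, m))
Function('n')(Y, y) = Add(Pow(y, 2), Mul(12, Y, y)) (Function('n')(Y, y) = Add(Mul(12, Y, y), Pow(y, 2)) = Add(Pow(y, 2), Mul(12, Y, y)))
Mul(-69, Add(-73, Function('n')(6, Function('q')(-1)))) = Mul(-69, Add(-73, Mul(Add(-6, Mul(-1, -1)), Add(Add(-6, Mul(-1, -1)), Mul(12, 6))))) = Mul(-69, Add(-73, Mul(Add(-6, 1), Add(Add(-6, 1), 72)))) = Mul(-69, Add(-73, Mul(-5, Add(-5, 72)))) = Mul(-69, Add(-73, Mul(-5, 67))) = Mul(-69, Add(-73, -335)) = Mul(-69, -408) = 28152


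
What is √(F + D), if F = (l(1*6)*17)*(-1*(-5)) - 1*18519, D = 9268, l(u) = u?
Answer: I*√8741 ≈ 93.493*I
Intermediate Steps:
F = -18009 (F = ((1*6)*17)*(-1*(-5)) - 1*18519 = (6*17)*5 - 18519 = 102*5 - 18519 = 510 - 18519 = -18009)
√(F + D) = √(-18009 + 9268) = √(-8741) = I*√8741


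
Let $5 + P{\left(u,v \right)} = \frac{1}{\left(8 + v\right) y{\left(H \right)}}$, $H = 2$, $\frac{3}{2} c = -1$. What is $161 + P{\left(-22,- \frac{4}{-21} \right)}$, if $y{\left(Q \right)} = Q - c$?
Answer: $\frac{214719}{1376} \approx 156.05$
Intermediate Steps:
$c = - \frac{2}{3}$ ($c = \frac{2}{3} \left(-1\right) = - \frac{2}{3} \approx -0.66667$)
$y{\left(Q \right)} = \frac{2}{3} + Q$ ($y{\left(Q \right)} = Q - - \frac{2}{3} = Q + \frac{2}{3} = \frac{2}{3} + Q$)
$P{\left(u,v \right)} = -5 + \frac{3}{8 \left(8 + v\right)}$ ($P{\left(u,v \right)} = -5 + \frac{1}{\left(8 + v\right) \left(\frac{2}{3} + 2\right)} = -5 + \frac{1}{\left(8 + v\right) \frac{8}{3}} = -5 + \frac{1}{8 + v} \frac{3}{8} = -5 + \frac{3}{8 \left(8 + v\right)}$)
$161 + P{\left(-22,- \frac{4}{-21} \right)} = 161 + \frac{-317 - 40 \left(- \frac{4}{-21}\right)}{8 \left(8 - \frac{4}{-21}\right)} = 161 + \frac{-317 - 40 \left(\left(-4\right) \left(- \frac{1}{21}\right)\right)}{8 \left(8 - - \frac{4}{21}\right)} = 161 + \frac{-317 - \frac{160}{21}}{8 \left(8 + \frac{4}{21}\right)} = 161 + \frac{-317 - \frac{160}{21}}{8 \cdot \frac{172}{21}} = 161 + \frac{1}{8} \cdot \frac{21}{172} \left(- \frac{6817}{21}\right) = 161 - \frac{6817}{1376} = \frac{214719}{1376}$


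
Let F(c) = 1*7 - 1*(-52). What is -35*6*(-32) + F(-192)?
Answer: 6779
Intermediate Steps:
F(c) = 59 (F(c) = 7 + 52 = 59)
-35*6*(-32) + F(-192) = -35*6*(-32) + 59 = -210*(-32) + 59 = 6720 + 59 = 6779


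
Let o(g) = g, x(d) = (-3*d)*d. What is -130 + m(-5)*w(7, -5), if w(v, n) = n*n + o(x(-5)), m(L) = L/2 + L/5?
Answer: 45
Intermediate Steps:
x(d) = -3*d²
m(L) = 7*L/10 (m(L) = L*(½) + L*(⅕) = L/2 + L/5 = 7*L/10)
w(v, n) = -75 + n² (w(v, n) = n*n - 3*(-5)² = n² - 3*25 = n² - 75 = -75 + n²)
-130 + m(-5)*w(7, -5) = -130 + ((7/10)*(-5))*(-75 + (-5)²) = -130 - 7*(-75 + 25)/2 = -130 - 7/2*(-50) = -130 + 175 = 45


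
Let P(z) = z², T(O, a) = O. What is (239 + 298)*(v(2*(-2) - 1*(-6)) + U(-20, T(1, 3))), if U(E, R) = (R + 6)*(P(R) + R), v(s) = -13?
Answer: 537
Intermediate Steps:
U(E, R) = (6 + R)*(R + R²) (U(E, R) = (R + 6)*(R² + R) = (6 + R)*(R + R²))
(239 + 298)*(v(2*(-2) - 1*(-6)) + U(-20, T(1, 3))) = (239 + 298)*(-13 + 1*(6 + 1² + 7*1)) = 537*(-13 + 1*(6 + 1 + 7)) = 537*(-13 + 1*14) = 537*(-13 + 14) = 537*1 = 537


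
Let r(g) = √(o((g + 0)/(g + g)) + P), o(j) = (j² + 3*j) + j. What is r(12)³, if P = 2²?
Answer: 125/8 ≈ 15.625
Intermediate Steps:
o(j) = j² + 4*j
P = 4
r(g) = 5/2 (r(g) = √(((g + 0)/(g + g))*(4 + (g + 0)/(g + g)) + 4) = √((g/((2*g)))*(4 + g/((2*g))) + 4) = √((g*(1/(2*g)))*(4 + g*(1/(2*g))) + 4) = √((4 + ½)/2 + 4) = √((½)*(9/2) + 4) = √(9/4 + 4) = √(25/4) = 5/2)
r(12)³ = (5/2)³ = 125/8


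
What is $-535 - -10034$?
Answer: $9499$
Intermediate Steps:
$-535 - -10034 = -535 + 10034 = 9499$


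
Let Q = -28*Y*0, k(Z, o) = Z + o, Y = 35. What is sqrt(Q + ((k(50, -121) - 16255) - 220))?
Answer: I*sqrt(16546) ≈ 128.63*I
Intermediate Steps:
Q = 0 (Q = -28*35*0 = -980*0 = 0)
sqrt(Q + ((k(50, -121) - 16255) - 220)) = sqrt(0 + (((50 - 121) - 16255) - 220)) = sqrt(0 + ((-71 - 16255) - 220)) = sqrt(0 + (-16326 - 220)) = sqrt(0 - 16546) = sqrt(-16546) = I*sqrt(16546)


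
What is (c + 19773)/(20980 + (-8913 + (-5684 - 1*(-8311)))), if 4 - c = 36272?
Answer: -16495/14694 ≈ -1.1226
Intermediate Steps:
c = -36268 (c = 4 - 1*36272 = 4 - 36272 = -36268)
(c + 19773)/(20980 + (-8913 + (-5684 - 1*(-8311)))) = (-36268 + 19773)/(20980 + (-8913 + (-5684 - 1*(-8311)))) = -16495/(20980 + (-8913 + (-5684 + 8311))) = -16495/(20980 + (-8913 + 2627)) = -16495/(20980 - 6286) = -16495/14694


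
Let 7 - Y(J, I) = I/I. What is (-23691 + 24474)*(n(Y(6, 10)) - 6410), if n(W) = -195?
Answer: -5171715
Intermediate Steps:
Y(J, I) = 6 (Y(J, I) = 7 - I/I = 7 - 1*1 = 7 - 1 = 6)
(-23691 + 24474)*(n(Y(6, 10)) - 6410) = (-23691 + 24474)*(-195 - 6410) = 783*(-6605) = -5171715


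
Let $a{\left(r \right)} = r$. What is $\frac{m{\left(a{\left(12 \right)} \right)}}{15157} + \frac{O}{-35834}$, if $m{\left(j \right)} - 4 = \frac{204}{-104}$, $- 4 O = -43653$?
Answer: $- \frac{373810103}{1227959512} \approx -0.30442$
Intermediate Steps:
$O = \frac{43653}{4}$ ($O = \left(- \frac{1}{4}\right) \left(-43653\right) = \frac{43653}{4} \approx 10913.0$)
$m{\left(j \right)} = \frac{53}{26}$ ($m{\left(j \right)} = 4 + \frac{204}{-104} = 4 + 204 \left(- \frac{1}{104}\right) = 4 - \frac{51}{26} = \frac{53}{26}$)
$\frac{m{\left(a{\left(12 \right)} \right)}}{15157} + \frac{O}{-35834} = \frac{53}{26 \cdot 15157} + \frac{43653}{4 \left(-35834\right)} = \frac{53}{26} \cdot \frac{1}{15157} + \frac{43653}{4} \left(- \frac{1}{35834}\right) = \frac{53}{394082} - \frac{43653}{143336} = - \frac{373810103}{1227959512}$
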